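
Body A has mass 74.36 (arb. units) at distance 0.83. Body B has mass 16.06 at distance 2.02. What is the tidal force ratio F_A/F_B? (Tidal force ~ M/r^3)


Ratio = (M1/r1^3) / (M2/r2^3) = (74.36/0.83^3) / (16.06/2.02^3) = 66.7442

66.7442


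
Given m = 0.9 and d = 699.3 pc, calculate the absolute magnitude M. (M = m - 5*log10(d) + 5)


M = m - 5*log10(d) + 5 = 0.9 - 5*log10(699.3) + 5 = -8.3233

-8.3233


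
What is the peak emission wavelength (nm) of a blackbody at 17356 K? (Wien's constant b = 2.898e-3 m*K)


lam_max = b / T = 2.898e-3 / 17356 = 1.670e-07 m = 166.974 nm

166.974 nm


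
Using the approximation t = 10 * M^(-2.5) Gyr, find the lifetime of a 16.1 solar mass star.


t = 10 * M^(-2.5) = 10 * 16.1^(-2.5) = 0.0096

0.0096 Gyr


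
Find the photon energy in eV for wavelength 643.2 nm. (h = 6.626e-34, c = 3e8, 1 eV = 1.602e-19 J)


E = hc/lambda = 6.626e-34 * 3e8 / 6.432e-07 = 3.090e-19 J = 1.9291 eV

1.9291 eV


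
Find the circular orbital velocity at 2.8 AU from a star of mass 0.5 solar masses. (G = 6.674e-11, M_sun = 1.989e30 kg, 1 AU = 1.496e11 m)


v = sqrt(GM/r) = sqrt(6.674e-11 * 9.945e+29 / 4.189e+11) = 12587.8246

12587.8246 m/s


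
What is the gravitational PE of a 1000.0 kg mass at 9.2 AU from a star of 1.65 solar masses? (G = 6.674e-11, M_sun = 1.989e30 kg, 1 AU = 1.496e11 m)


M = 1.65 * 1.989e30 kg = 3.28185e+30 kg; r = 9.2 AU * 1.496e11 m/AU = 1.37632e+12 m. U = -GM*m/r = -(6.674e-11 * 3.28185e+30 * 1000.0) / 1.37632e+12 = -1.591e+11

-1.591e+11 J


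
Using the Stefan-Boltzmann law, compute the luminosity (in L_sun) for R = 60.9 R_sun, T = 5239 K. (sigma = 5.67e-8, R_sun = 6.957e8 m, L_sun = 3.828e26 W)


R = 60.9 * 6.957e8 m = 4.236813e+10 m. L = 4*pi*R^2*sigma*T^4 = 4*pi*(4.236813e+10)^2 * 5.67e-8 * 5239^4 = 9.63529706e+29 W. L/L_sun = 9.63529706e+29 / 3.828e26 = 2517.0577

2517.0577 L_sun


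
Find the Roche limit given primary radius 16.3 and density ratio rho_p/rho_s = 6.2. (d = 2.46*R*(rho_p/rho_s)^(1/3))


d_Roche = 2.46 * 16.3 * 6.2^(1/3) = 73.6637

73.6637


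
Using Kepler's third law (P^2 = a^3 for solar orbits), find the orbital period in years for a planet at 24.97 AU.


P = a^(3/2) = 24.97^1.5 = 124.7751

124.7751 years


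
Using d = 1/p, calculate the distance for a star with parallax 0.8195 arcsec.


d = 1/p = 1/0.8195 = 1.2203

1.2203 pc


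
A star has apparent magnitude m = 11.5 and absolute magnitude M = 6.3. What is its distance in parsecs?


d = 10^((m - M + 5)/5) = 10^((11.5 - 6.3 + 5)/5) = 109.6478

109.6478 pc


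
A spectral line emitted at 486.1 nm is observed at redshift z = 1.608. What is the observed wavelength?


lam_obs = lam_emit * (1 + z) = 486.1 * (1 + 1.608) = 1267.7488

1267.7488 nm


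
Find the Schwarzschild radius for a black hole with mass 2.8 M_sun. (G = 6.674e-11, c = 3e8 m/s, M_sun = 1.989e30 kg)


M = 2.8 * 1.989e30 kg = 5.5692e+30 kg. rs = 2GM/c^2 = 2 * 6.674e-11 * 5.5692e+30 / (3e8)^2 = 8259.7424

8259.7424 m


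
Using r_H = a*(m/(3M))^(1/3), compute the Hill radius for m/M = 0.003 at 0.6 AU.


r_H = a * (m/3M)^(1/3) = 0.6 * (0.003/3)^(1/3) = 0.06

0.06 AU


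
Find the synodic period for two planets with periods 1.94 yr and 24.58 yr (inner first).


1/P_syn = |1/P1 - 1/P2| = |1/1.94 - 1/24.58| => P_syn = 2.1062

2.1062 years


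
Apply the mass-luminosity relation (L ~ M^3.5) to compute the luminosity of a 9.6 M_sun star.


L/L_sun = (M/M_sun)^3.5 = 9.6^3.5 = 2741.2542

2741.2542 L_sun


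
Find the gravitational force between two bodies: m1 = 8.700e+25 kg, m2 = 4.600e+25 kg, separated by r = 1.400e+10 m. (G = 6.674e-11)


F = G*m1*m2/r^2 = 6.674e-11 * 8.700e+25 * 4.600e+25 / (1.400e+10)^2 = 6.674e-11 * 4.002e+51 / 1.960e+20 = 1.363e+21

1.363e+21 N


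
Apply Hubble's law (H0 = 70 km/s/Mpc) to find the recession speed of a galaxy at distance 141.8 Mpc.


v = H0 * d = 70 * 141.8 = 9926.0

9926.0 km/s


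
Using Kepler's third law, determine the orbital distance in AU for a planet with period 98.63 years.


a = P^(2/3) = 98.63^(2/3) = 21.3471

21.3471 AU


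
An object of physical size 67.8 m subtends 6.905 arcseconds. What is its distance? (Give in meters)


D = size / theta_rad, theta_rad = 6.905 * pi/(180*3600) = 3.348e-05, D = 2.025e+06

2.025e+06 m


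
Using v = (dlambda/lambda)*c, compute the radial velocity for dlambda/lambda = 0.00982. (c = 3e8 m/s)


v = (dlambda/lambda) * c = 0.00982 * 3e8 = 2.946e+06

2.946e+06 m/s


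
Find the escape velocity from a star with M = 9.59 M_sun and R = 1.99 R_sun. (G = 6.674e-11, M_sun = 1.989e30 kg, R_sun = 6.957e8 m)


M = 9.59 * 1.989e30 kg = 1.907451e+31 kg; R = 1.99 * 6.957e8 m = 1.384443e+09 m. v_esc = sqrt(2GM/R) = sqrt(2 * 6.674e-11 * 1.907451e+31 / 1.384443e+09) = 1.356e+06

1.356e+06 m/s


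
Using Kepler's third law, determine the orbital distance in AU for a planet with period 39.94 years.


a = P^(2/3) = 39.94^(2/3) = 11.6844

11.6844 AU


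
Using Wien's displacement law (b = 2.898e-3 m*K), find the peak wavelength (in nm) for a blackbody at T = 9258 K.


lam_max = b / T = 2.898e-3 / 9258 = 3.130e-07 m = 313.0266 nm

313.0266 nm


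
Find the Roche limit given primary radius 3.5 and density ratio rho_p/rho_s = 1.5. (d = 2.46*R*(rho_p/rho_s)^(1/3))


d_Roche = 2.46 * 3.5 * 1.5^(1/3) = 9.856

9.856


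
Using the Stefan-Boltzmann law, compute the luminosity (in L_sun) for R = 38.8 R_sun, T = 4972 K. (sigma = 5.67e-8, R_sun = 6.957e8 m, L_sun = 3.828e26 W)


R = 38.8 * 6.957e8 m = 2.699316e+10 m. L = 4*pi*R^2*sigma*T^4 = 4*pi*(2.699316e+10)^2 * 5.67e-8 * 4972^4 = 3.172669698e+29 W. L/L_sun = 3.172669698e+29 / 3.828e26 = 828.8061

828.8061 L_sun


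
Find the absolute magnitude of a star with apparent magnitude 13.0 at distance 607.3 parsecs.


M = m - 5*log10(d) + 5 = 13.0 - 5*log10(607.3) + 5 = 4.083

4.083


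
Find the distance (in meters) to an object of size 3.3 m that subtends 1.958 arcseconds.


D = size / theta_rad, theta_rad = 1.958 * pi/(180*3600) = 9.493e-06, D = 347637.3139

347637.3139 m


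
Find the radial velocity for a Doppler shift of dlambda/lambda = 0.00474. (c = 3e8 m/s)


v = (dlambda/lambda) * c = 0.00474 * 3e8 = 1.422e+06

1.422e+06 m/s


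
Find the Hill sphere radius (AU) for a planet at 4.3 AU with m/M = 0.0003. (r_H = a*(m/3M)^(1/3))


r_H = a * (m/3M)^(1/3) = 4.3 * (0.0003/3)^(1/3) = 0.1996

0.1996 AU


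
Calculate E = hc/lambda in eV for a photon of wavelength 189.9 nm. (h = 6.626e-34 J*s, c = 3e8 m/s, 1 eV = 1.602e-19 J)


E = hc/lambda = 6.626e-34 * 3e8 / 1.899e-07 = 1.047e-18 J = 6.5341 eV

6.5341 eV


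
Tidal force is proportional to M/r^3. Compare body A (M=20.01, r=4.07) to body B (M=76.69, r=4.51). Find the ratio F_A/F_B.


Ratio = (M1/r1^3) / (M2/r2^3) = (20.01/4.07^3) / (76.69/4.51^3) = 0.355

0.355


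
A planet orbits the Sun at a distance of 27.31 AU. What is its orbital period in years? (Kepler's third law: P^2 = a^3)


P = a^(3/2) = 27.31^1.5 = 142.7192

142.7192 years


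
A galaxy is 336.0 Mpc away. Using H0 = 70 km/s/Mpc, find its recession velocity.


v = H0 * d = 70 * 336.0 = 23520.0

23520.0 km/s


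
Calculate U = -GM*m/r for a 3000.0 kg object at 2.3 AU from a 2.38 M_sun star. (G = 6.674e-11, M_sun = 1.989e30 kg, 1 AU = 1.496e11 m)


M = 2.38 * 1.989e30 kg = 4.73382e+30 kg; r = 2.3 AU * 1.496e11 m/AU = 3.4408e+11 m. U = -GM*m/r = -(6.674e-11 * 4.73382e+30 * 3000.0) / 3.4408e+11 = -2.755e+12

-2.755e+12 J


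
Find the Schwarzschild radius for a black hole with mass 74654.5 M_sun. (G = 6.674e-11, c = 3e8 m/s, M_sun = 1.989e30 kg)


M = 74654.5 * 1.989e30 kg = 1.484878005e+35 kg. rs = 2GM/c^2 = 2 * 6.674e-11 * 1.484878005e+35 / (3e8)^2 = 2.202e+08

2.202e+08 m


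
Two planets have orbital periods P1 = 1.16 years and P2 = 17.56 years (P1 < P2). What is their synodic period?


1/P_syn = |1/P1 - 1/P2| = |1/1.16 - 1/17.56| => P_syn = 1.242

1.242 years


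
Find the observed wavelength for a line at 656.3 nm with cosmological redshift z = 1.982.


lam_obs = lam_emit * (1 + z) = 656.3 * (1 + 1.982) = 1957.0866

1957.0866 nm


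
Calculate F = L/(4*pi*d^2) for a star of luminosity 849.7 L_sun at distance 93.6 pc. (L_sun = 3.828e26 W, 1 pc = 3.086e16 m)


F = L / (4*pi*d^2) = 3.253e+29 / (4*pi*(2.888e+18)^2) = 3.102e-09

3.102e-09 W/m^2


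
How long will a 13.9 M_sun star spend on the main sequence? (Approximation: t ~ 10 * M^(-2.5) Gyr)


t = 10 * M^(-2.5) = 10 * 13.9^(-2.5) = 0.0139

0.0139 Gyr


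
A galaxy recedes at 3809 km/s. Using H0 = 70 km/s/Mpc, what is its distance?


d = v / H0 = 3809 / 70 = 54.4143

54.4143 Mpc


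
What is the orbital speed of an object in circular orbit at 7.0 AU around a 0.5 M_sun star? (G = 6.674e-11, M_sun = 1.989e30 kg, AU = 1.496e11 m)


v = sqrt(GM/r) = sqrt(6.674e-11 * 9.945e+29 / 1.047e+12) = 7961.2393

7961.2393 m/s


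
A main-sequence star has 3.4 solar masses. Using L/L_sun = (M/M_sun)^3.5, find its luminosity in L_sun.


L/L_sun = (M/M_sun)^3.5 = 3.4^3.5 = 72.473

72.473 L_sun


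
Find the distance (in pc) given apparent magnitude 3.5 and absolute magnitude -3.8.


d = 10^((m - M + 5)/5) = 10^((3.5 - -3.8 + 5)/5) = 288.4032

288.4032 pc


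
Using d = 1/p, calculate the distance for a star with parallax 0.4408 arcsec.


d = 1/p = 1/0.4408 = 2.2686

2.2686 pc


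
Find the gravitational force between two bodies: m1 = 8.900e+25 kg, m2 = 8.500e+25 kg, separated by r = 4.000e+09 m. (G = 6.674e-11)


F = G*m1*m2/r^2 = 6.674e-11 * 8.900e+25 * 8.500e+25 / (4.000e+09)^2 = 6.674e-11 * 7.565e+51 / 1.600e+19 = 3.156e+22

3.156e+22 N


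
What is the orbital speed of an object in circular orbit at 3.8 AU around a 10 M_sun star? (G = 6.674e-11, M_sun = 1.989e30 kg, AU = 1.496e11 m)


v = sqrt(GM/r) = sqrt(6.674e-11 * 1.989e+31 / 5.685e+11) = 48322.8898

48322.8898 m/s


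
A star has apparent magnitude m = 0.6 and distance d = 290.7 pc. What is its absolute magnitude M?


M = m - 5*log10(d) + 5 = 0.6 - 5*log10(290.7) + 5 = -6.7172

-6.7172


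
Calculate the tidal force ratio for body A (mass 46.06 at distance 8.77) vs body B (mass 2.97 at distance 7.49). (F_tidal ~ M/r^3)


Ratio = (M1/r1^3) / (M2/r2^3) = (46.06/8.77^3) / (2.97/7.49^3) = 9.6608

9.6608


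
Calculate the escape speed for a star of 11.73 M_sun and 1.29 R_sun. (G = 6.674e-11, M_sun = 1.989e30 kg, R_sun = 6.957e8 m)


M = 11.73 * 1.989e30 kg = 2.333097e+31 kg; R = 1.29 * 6.957e8 m = 8.97453e+08 m. v_esc = sqrt(2GM/R) = sqrt(2 * 6.674e-11 * 2.333097e+31 / 8.97453e+08) = 1.863e+06

1.863e+06 m/s


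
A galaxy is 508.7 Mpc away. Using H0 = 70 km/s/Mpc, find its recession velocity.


v = H0 * d = 70 * 508.7 = 35609.0

35609.0 km/s


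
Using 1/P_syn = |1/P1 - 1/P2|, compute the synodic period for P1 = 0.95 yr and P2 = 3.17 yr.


1/P_syn = |1/P1 - 1/P2| = |1/0.95 - 1/3.17| => P_syn = 1.3565

1.3565 years


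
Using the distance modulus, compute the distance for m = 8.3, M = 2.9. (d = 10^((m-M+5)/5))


d = 10^((m - M + 5)/5) = 10^((8.3 - 2.9 + 5)/5) = 120.2264

120.2264 pc


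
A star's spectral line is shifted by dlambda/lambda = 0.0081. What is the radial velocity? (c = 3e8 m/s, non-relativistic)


v = (dlambda/lambda) * c = 0.0081 * 3e8 = 2.430e+06

2.430e+06 m/s


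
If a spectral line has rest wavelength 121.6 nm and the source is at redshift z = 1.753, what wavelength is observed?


lam_obs = lam_emit * (1 + z) = 121.6 * (1 + 1.753) = 334.7648

334.7648 nm


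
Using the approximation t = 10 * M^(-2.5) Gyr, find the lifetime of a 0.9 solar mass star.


t = 10 * M^(-2.5) = 10 * 0.9^(-2.5) = 13.0135

13.0135 Gyr


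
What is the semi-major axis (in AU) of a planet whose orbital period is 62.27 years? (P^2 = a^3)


a = P^(2/3) = 62.27^(2/3) = 15.7104

15.7104 AU


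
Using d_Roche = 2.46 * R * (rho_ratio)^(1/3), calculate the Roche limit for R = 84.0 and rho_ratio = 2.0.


d_Roche = 2.46 * 84.0 * 2.0^(1/3) = 260.3501

260.3501


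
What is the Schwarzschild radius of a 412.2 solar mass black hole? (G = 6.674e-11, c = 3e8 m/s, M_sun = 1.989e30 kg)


M = 412.2 * 1.989e30 kg = 8.198658e+32 kg. rs = 2GM/c^2 = 2 * 6.674e-11 * 8.198658e+32 / (3e8)^2 = 1.216e+06

1.216e+06 m


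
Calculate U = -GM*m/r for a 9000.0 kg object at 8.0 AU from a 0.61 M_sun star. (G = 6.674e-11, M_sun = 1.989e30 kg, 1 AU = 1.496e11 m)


M = 0.61 * 1.989e30 kg = 1.21329e+30 kg; r = 8.0 AU * 1.496e11 m/AU = 1.1968e+12 m. U = -GM*m/r = -(6.674e-11 * 1.21329e+30 * 9000.0) / 1.1968e+12 = -6.089e+11

-6.089e+11 J


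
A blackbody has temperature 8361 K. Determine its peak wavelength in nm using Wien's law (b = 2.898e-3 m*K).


lam_max = b / T = 2.898e-3 / 8361 = 3.466e-07 m = 346.6093 nm

346.6093 nm


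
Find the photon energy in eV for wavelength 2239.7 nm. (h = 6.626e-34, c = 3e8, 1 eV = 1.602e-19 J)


E = hc/lambda = 6.626e-34 * 3e8 / 2.240e-06 = 8.875e-20 J = 0.554 eV

0.554 eV


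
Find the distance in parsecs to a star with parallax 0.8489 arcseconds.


d = 1/p = 1/0.8489 = 1.178

1.178 pc


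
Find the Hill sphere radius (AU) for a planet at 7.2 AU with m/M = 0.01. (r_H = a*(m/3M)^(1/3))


r_H = a * (m/3M)^(1/3) = 7.2 * (0.01/3)^(1/3) = 1.0755

1.0755 AU


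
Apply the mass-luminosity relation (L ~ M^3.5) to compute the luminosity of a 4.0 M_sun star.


L/L_sun = (M/M_sun)^3.5 = 4.0^3.5 = 128.0

128.0 L_sun


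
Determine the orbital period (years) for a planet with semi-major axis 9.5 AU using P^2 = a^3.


P = a^(3/2) = 9.5^1.5 = 29.281

29.281 years


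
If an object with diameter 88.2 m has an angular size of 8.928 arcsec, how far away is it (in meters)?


D = size / theta_rad, theta_rad = 8.928 * pi/(180*3600) = 4.328e-05, D = 2.038e+06

2.038e+06 m


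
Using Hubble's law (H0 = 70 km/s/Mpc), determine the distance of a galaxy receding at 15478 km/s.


d = v / H0 = 15478 / 70 = 221.1143

221.1143 Mpc


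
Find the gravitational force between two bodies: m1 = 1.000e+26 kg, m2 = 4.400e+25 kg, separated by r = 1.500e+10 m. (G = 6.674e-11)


F = G*m1*m2/r^2 = 6.674e-11 * 1.000e+26 * 4.400e+25 / (1.500e+10)^2 = 6.674e-11 * 4.400e+51 / 2.250e+20 = 1.305e+21

1.305e+21 N


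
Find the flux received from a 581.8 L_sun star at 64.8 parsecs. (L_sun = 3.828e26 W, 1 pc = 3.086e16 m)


F = L / (4*pi*d^2) = 2.227e+29 / (4*pi*(2.000e+18)^2) = 4.432e-09

4.432e-09 W/m^2


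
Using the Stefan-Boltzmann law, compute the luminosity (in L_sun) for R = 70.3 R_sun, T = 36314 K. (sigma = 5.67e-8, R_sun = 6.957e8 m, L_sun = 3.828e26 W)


R = 70.3 * 6.957e8 m = 4.890771e+10 m. L = 4*pi*R^2*sigma*T^4 = 4*pi*(4.890771e+10)^2 * 5.67e-8 * 36314^4 = 2.963766171e+33 W. L/L_sun = 2.963766171e+33 / 3.828e26 = 7.742e+06

7.742e+06 L_sun


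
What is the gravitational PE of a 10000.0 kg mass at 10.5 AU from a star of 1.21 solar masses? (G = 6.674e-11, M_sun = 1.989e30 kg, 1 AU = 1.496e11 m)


M = 1.21 * 1.989e30 kg = 2.40669e+30 kg; r = 10.5 AU * 1.496e11 m/AU = 1.5708e+12 m. U = -GM*m/r = -(6.674e-11 * 2.40669e+30 * 10000.0) / 1.5708e+12 = -1.023e+12

-1.023e+12 J


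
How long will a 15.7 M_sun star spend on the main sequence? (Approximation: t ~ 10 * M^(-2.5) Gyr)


t = 10 * M^(-2.5) = 10 * 15.7^(-2.5) = 0.0102

0.0102 Gyr


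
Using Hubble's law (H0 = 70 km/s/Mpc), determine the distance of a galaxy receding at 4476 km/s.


d = v / H0 = 4476 / 70 = 63.9429

63.9429 Mpc


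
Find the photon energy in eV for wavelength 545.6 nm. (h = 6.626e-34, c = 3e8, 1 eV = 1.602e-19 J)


E = hc/lambda = 6.626e-34 * 3e8 / 5.456e-07 = 3.643e-19 J = 2.2742 eV

2.2742 eV


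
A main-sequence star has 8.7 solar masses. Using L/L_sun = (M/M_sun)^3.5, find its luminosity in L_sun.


L/L_sun = (M/M_sun)^3.5 = 8.7^3.5 = 1942.3048

1942.3048 L_sun


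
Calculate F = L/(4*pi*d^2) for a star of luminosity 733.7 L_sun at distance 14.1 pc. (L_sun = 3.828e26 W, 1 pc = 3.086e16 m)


F = L / (4*pi*d^2) = 2.809e+29 / (4*pi*(4.351e+17)^2) = 1.180e-07

1.180e-07 W/m^2


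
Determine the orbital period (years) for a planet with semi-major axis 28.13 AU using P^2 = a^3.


P = a^(3/2) = 28.13^1.5 = 149.1951

149.1951 years


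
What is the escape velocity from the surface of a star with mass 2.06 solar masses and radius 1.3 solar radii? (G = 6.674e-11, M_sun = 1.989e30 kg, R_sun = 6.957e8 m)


M = 2.06 * 1.989e30 kg = 4.09734e+30 kg; R = 1.3 * 6.957e8 m = 9.0441e+08 m. v_esc = sqrt(2GM/R) = sqrt(2 * 6.674e-11 * 4.09734e+30 / 9.0441e+08) = 777636.1168

777636.1168 m/s


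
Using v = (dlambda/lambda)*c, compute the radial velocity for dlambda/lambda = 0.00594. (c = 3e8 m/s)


v = (dlambda/lambda) * c = 0.00594 * 3e8 = 1.782e+06

1.782e+06 m/s


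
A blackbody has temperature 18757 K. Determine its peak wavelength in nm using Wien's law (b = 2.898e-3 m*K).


lam_max = b / T = 2.898e-3 / 18757 = 1.545e-07 m = 154.5023 nm

154.5023 nm


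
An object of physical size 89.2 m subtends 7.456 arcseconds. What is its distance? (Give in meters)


D = size / theta_rad, theta_rad = 7.456 * pi/(180*3600) = 3.615e-05, D = 2.468e+06

2.468e+06 m


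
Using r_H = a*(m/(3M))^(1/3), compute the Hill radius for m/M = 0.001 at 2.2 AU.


r_H = a * (m/3M)^(1/3) = 2.2 * (0.001/3)^(1/3) = 0.1525

0.1525 AU


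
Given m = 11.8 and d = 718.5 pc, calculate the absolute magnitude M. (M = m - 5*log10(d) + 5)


M = m - 5*log10(d) + 5 = 11.8 - 5*log10(718.5) + 5 = 2.5179

2.5179


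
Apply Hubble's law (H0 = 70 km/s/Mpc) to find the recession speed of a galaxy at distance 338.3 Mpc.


v = H0 * d = 70 * 338.3 = 23681.0

23681.0 km/s


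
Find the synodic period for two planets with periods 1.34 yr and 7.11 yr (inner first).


1/P_syn = |1/P1 - 1/P2| = |1/1.34 - 1/7.11| => P_syn = 1.6512

1.6512 years


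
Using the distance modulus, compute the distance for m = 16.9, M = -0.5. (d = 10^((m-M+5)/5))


d = 10^((m - M + 5)/5) = 10^((16.9 - -0.5 + 5)/5) = 30199.5172

30199.5172 pc


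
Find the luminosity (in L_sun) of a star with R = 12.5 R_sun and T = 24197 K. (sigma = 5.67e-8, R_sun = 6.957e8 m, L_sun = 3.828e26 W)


R = 12.5 * 6.957e8 m = 8.69625e+09 m. L = 4*pi*R^2*sigma*T^4 = 4*pi*(8.69625e+09)^2 * 5.67e-8 * 24197^4 = 1.847153782e+31 W. L/L_sun = 1.847153782e+31 / 3.828e26 = 48253.7561

48253.7561 L_sun


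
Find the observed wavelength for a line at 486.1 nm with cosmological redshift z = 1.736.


lam_obs = lam_emit * (1 + z) = 486.1 * (1 + 1.736) = 1329.9696

1329.9696 nm


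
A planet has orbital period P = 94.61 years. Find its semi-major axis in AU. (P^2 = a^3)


a = P^(2/3) = 94.61^(2/3) = 20.7631

20.7631 AU


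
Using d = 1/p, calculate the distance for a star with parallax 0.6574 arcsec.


d = 1/p = 1/0.6574 = 1.5211

1.5211 pc


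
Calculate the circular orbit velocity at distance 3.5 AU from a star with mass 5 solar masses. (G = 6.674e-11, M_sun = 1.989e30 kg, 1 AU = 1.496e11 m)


v = sqrt(GM/r) = sqrt(6.674e-11 * 9.945e+30 / 5.236e+11) = 35603.7445

35603.7445 m/s


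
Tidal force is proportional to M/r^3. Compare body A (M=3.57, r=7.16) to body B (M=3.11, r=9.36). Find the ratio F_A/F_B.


Ratio = (M1/r1^3) / (M2/r2^3) = (3.57/7.16^3) / (3.11/9.36^3) = 2.5645

2.5645


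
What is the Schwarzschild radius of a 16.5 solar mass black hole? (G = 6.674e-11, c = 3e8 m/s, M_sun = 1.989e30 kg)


M = 16.5 * 1.989e30 kg = 3.28185e+31 kg. rs = 2GM/c^2 = 2 * 6.674e-11 * 3.28185e+31 / (3e8)^2 = 48673.482

48673.482 m


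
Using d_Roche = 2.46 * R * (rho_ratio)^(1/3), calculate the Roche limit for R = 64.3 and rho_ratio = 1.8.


d_Roche = 2.46 * 64.3 * 1.8^(1/3) = 192.4141

192.4141


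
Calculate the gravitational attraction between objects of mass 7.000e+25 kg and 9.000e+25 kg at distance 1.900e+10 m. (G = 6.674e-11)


F = G*m1*m2/r^2 = 6.674e-11 * 7.000e+25 * 9.000e+25 / (1.900e+10)^2 = 6.674e-11 * 6.300e+51 / 3.610e+20 = 1.165e+21

1.165e+21 N


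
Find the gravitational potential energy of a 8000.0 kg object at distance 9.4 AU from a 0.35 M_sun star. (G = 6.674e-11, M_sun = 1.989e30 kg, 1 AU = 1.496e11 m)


M = 0.35 * 1.989e30 kg = 6.9615e+29 kg; r = 9.4 AU * 1.496e11 m/AU = 1.40624e+12 m. U = -GM*m/r = -(6.674e-11 * 6.9615e+29 * 8000.0) / 1.40624e+12 = -2.643e+11

-2.643e+11 J


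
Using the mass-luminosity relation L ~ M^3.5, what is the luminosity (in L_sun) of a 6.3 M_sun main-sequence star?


L/L_sun = (M/M_sun)^3.5 = 6.3^3.5 = 627.613

627.613 L_sun


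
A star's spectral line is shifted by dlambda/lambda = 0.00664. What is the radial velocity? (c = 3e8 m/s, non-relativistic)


v = (dlambda/lambda) * c = 0.00664 * 3e8 = 1.992e+06

1.992e+06 m/s


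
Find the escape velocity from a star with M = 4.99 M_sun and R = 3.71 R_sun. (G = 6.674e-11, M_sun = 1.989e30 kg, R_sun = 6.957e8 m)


M = 4.99 * 1.989e30 kg = 9.92511e+30 kg; R = 3.71 * 6.957e8 m = 2.581047e+09 m. v_esc = sqrt(2GM/R) = sqrt(2 * 6.674e-11 * 9.92511e+30 / 2.581047e+09) = 716436.6704

716436.6704 m/s


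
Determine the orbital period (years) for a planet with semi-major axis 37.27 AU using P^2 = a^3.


P = a^(3/2) = 37.27^1.5 = 227.5302

227.5302 years


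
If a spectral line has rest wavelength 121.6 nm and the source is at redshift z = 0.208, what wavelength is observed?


lam_obs = lam_emit * (1 + z) = 121.6 * (1 + 0.208) = 146.8928

146.8928 nm


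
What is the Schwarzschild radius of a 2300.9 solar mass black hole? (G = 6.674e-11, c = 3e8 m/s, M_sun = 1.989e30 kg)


M = 2300.9 * 1.989e30 kg = 4.5764901e+33 kg. rs = 2GM/c^2 = 2 * 6.674e-11 * 4.5764901e+33 / (3e8)^2 = 6.787e+06

6.787e+06 m


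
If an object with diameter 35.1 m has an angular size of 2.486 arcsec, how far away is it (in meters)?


D = size / theta_rad, theta_rad = 2.486 * pi/(180*3600) = 1.205e-05, D = 2.912e+06

2.912e+06 m


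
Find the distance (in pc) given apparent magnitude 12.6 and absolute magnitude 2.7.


d = 10^((m - M + 5)/5) = 10^((12.6 - 2.7 + 5)/5) = 954.9926

954.9926 pc


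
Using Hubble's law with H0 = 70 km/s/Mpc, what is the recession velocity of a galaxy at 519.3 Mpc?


v = H0 * d = 70 * 519.3 = 36351.0

36351.0 km/s


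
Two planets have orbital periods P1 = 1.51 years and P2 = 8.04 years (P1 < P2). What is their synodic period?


1/P_syn = |1/P1 - 1/P2| = |1/1.51 - 1/8.04| => P_syn = 1.8592

1.8592 years


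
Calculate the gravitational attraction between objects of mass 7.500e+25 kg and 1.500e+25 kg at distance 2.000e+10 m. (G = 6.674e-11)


F = G*m1*m2/r^2 = 6.674e-11 * 7.500e+25 * 1.500e+25 / (2.000e+10)^2 = 6.674e-11 * 1.125e+51 / 4.000e+20 = 1.877e+20

1.877e+20 N


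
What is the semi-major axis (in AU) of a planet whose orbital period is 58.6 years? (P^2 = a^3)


a = P^(2/3) = 58.6^(2/3) = 15.0868

15.0868 AU


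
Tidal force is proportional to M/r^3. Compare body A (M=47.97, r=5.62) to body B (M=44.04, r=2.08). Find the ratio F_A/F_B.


Ratio = (M1/r1^3) / (M2/r2^3) = (47.97/5.62^3) / (44.04/2.08^3) = 0.0552

0.0552


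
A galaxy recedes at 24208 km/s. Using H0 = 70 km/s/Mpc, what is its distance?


d = v / H0 = 24208 / 70 = 345.8286

345.8286 Mpc


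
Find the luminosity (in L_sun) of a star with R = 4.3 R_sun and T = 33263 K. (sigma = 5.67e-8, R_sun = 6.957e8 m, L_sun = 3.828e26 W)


R = 4.3 * 6.957e8 m = 2.99151e+09 m. L = 4*pi*R^2*sigma*T^4 = 4*pi*(2.99151e+09)^2 * 5.67e-8 * 33263^4 = 7.805837464e+30 W. L/L_sun = 7.805837464e+30 / 3.828e26 = 20391.4249

20391.4249 L_sun


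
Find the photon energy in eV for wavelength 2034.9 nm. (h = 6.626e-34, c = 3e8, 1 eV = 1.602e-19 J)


E = hc/lambda = 6.626e-34 * 3e8 / 2.035e-06 = 9.769e-20 J = 0.6098 eV

0.6098 eV


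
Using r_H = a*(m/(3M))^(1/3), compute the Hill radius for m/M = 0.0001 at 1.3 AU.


r_H = a * (m/3M)^(1/3) = 1.3 * (0.0001/3)^(1/3) = 0.0418

0.0418 AU


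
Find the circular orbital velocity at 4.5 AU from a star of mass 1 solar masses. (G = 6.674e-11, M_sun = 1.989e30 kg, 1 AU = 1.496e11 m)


v = sqrt(GM/r) = sqrt(6.674e-11 * 1.989e+30 / 6.732e+11) = 14042.3062

14042.3062 m/s


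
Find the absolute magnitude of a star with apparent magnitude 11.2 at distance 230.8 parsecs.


M = m - 5*log10(d) + 5 = 11.2 - 5*log10(230.8) + 5 = 4.3838

4.3838


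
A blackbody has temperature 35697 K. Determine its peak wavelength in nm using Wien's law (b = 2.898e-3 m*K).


lam_max = b / T = 2.898e-3 / 35697 = 8.118e-08 m = 81.1833 nm

81.1833 nm


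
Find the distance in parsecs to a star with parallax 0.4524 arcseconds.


d = 1/p = 1/0.4524 = 2.2104

2.2104 pc


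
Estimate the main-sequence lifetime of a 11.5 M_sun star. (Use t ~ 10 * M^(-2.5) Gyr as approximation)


t = 10 * M^(-2.5) = 10 * 11.5^(-2.5) = 0.0223

0.0223 Gyr


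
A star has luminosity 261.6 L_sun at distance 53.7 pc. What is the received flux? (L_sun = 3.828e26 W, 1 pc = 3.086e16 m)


F = L / (4*pi*d^2) = 1.001e+29 / (4*pi*(1.657e+18)^2) = 2.902e-09

2.902e-09 W/m^2


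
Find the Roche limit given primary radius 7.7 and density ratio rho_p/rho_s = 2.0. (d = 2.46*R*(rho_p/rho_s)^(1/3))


d_Roche = 2.46 * 7.7 * 2.0^(1/3) = 23.8654

23.8654


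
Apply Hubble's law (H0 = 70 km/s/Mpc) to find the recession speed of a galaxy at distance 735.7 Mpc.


v = H0 * d = 70 * 735.7 = 51499.0

51499.0 km/s


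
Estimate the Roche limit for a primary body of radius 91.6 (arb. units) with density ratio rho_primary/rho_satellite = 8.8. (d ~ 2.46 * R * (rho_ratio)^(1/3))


d_Roche = 2.46 * 91.6 * 8.8^(1/3) = 465.2197

465.2197


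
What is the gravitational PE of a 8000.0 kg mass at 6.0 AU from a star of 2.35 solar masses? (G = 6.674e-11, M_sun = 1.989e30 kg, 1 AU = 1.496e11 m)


M = 2.35 * 1.989e30 kg = 4.67415e+30 kg; r = 6.0 AU * 1.496e11 m/AU = 8.976e+11 m. U = -GM*m/r = -(6.674e-11 * 4.67415e+30 * 8000.0) / 8.976e+11 = -2.780e+12

-2.780e+12 J


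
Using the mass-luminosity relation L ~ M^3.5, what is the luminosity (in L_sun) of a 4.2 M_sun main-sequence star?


L/L_sun = (M/M_sun)^3.5 = 4.2^3.5 = 151.8352

151.8352 L_sun


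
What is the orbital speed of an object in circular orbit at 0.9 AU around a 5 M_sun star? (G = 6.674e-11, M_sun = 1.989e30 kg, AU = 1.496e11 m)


v = sqrt(GM/r) = sqrt(6.674e-11 * 9.945e+30 / 1.346e+11) = 70211.531

70211.531 m/s


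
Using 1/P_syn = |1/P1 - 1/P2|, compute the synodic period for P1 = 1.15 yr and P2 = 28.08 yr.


1/P_syn = |1/P1 - 1/P2| = |1/1.15 - 1/28.08| => P_syn = 1.1991

1.1991 years


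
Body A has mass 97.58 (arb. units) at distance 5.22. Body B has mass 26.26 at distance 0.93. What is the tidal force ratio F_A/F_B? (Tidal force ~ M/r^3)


Ratio = (M1/r1^3) / (M2/r2^3) = (97.58/5.22^3) / (26.26/0.93^3) = 0.021

0.021


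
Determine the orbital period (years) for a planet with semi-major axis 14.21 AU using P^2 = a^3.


P = a^(3/2) = 14.21^1.5 = 53.5662

53.5662 years


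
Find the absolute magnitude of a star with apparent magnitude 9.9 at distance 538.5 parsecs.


M = m - 5*log10(d) + 5 = 9.9 - 5*log10(538.5) + 5 = 1.2441

1.2441


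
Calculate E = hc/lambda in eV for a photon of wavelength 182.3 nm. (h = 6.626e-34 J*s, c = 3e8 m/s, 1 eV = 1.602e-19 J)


E = hc/lambda = 6.626e-34 * 3e8 / 1.823e-07 = 1.090e-18 J = 6.8065 eV

6.8065 eV


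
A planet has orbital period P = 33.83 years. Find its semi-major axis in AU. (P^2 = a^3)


a = P^(2/3) = 33.83^(2/3) = 10.4601

10.4601 AU


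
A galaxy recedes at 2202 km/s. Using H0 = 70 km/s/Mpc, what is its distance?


d = v / H0 = 2202 / 70 = 31.4571

31.4571 Mpc


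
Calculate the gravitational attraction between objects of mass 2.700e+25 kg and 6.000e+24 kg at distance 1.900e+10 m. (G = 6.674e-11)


F = G*m1*m2/r^2 = 6.674e-11 * 2.700e+25 * 6.000e+24 / (1.900e+10)^2 = 6.674e-11 * 1.620e+50 / 3.610e+20 = 2.995e+19

2.995e+19 N


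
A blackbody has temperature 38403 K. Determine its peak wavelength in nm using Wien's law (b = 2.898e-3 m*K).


lam_max = b / T = 2.898e-3 / 38403 = 7.546e-08 m = 75.4629 nm

75.4629 nm


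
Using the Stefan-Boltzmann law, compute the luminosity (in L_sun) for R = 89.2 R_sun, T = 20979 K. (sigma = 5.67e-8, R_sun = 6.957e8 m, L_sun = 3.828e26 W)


R = 89.2 * 6.957e8 m = 6.205644e+10 m. L = 4*pi*R^2*sigma*T^4 = 4*pi*(6.205644e+10)^2 * 5.67e-8 * 20979^4 = 5.315030612e+32 W. L/L_sun = 5.315030612e+32 / 3.828e26 = 1.388e+06

1.388e+06 L_sun


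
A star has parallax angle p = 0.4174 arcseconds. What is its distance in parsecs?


d = 1/p = 1/0.4174 = 2.3958

2.3958 pc


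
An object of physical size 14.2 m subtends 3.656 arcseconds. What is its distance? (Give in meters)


D = size / theta_rad, theta_rad = 3.656 * pi/(180*3600) = 1.772e-05, D = 801137.9236

801137.9236 m


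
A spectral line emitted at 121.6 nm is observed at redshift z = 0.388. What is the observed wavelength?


lam_obs = lam_emit * (1 + z) = 121.6 * (1 + 0.388) = 168.7808

168.7808 nm


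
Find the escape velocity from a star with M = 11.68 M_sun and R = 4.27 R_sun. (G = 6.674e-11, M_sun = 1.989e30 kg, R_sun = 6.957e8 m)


M = 11.68 * 1.989e30 kg = 2.323152e+31 kg; R = 4.27 * 6.957e8 m = 2.970639e+09 m. v_esc = sqrt(2GM/R) = sqrt(2 * 6.674e-11 * 2.323152e+31 / 2.970639e+09) = 1.022e+06

1.022e+06 m/s


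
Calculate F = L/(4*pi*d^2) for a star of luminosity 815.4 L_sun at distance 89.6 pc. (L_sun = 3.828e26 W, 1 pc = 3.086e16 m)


F = L / (4*pi*d^2) = 3.121e+29 / (4*pi*(2.765e+18)^2) = 3.249e-09

3.249e-09 W/m^2


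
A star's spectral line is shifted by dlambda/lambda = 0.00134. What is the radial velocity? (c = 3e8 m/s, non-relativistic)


v = (dlambda/lambda) * c = 0.00134 * 3e8 = 402000.0

402000.0 m/s


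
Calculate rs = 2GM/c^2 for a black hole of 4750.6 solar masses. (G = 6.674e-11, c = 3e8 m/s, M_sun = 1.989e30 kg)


M = 4750.6 * 1.989e30 kg = 9.4489434e+33 kg. rs = 2GM/c^2 = 2 * 6.674e-11 * 9.4489434e+33 / (3e8)^2 = 1.401e+07

1.401e+07 m


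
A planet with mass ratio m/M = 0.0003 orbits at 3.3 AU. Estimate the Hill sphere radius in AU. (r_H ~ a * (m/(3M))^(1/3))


r_H = a * (m/3M)^(1/3) = 3.3 * (0.0003/3)^(1/3) = 0.1532

0.1532 AU


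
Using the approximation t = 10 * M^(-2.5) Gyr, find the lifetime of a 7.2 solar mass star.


t = 10 * M^(-2.5) = 10 * 7.2^(-2.5) = 0.0719

0.0719 Gyr


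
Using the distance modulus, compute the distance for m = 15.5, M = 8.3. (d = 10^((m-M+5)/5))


d = 10^((m - M + 5)/5) = 10^((15.5 - 8.3 + 5)/5) = 275.4229

275.4229 pc


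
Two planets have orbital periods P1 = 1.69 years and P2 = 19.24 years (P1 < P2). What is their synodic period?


1/P_syn = |1/P1 - 1/P2| = |1/1.69 - 1/19.24| => P_syn = 1.8527

1.8527 years


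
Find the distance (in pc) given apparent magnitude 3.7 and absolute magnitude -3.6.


d = 10^((m - M + 5)/5) = 10^((3.7 - -3.6 + 5)/5) = 288.4032

288.4032 pc


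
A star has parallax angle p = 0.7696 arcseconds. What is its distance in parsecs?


d = 1/p = 1/0.7696 = 1.2994

1.2994 pc


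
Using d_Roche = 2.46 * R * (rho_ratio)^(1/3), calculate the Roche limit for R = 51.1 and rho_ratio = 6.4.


d_Roche = 2.46 * 51.1 * 6.4^(1/3) = 233.3902

233.3902


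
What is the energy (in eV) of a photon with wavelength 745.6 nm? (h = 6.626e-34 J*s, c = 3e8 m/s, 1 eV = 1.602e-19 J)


E = hc/lambda = 6.626e-34 * 3e8 / 7.456e-07 = 2.666e-19 J = 1.6642 eV

1.6642 eV


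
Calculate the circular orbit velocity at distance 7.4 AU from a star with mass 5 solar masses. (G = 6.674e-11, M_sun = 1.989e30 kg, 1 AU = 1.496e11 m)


v = sqrt(GM/r) = sqrt(6.674e-11 * 9.945e+30 / 1.107e+12) = 24485.7741

24485.7741 m/s


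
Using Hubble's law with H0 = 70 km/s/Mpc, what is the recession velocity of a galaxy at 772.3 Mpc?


v = H0 * d = 70 * 772.3 = 54061.0

54061.0 km/s


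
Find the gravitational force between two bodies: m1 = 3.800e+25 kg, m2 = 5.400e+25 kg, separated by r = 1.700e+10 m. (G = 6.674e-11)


F = G*m1*m2/r^2 = 6.674e-11 * 3.800e+25 * 5.400e+25 / (1.700e+10)^2 = 6.674e-11 * 2.052e+51 / 2.890e+20 = 4.739e+20

4.739e+20 N


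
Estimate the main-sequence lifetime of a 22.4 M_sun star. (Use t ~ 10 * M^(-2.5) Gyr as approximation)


t = 10 * M^(-2.5) = 10 * 22.4^(-2.5) = 0.0042

0.0042 Gyr


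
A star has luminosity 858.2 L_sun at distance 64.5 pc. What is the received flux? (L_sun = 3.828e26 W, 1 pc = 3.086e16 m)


F = L / (4*pi*d^2) = 3.285e+29 / (4*pi*(1.990e+18)^2) = 6.598e-09

6.598e-09 W/m^2


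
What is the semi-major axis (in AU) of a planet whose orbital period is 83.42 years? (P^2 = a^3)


a = P^(2/3) = 83.42^(2/3) = 19.0918

19.0918 AU


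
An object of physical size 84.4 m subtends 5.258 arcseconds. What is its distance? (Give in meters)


D = size / theta_rad, theta_rad = 5.258 * pi/(180*3600) = 2.549e-05, D = 3.311e+06

3.311e+06 m


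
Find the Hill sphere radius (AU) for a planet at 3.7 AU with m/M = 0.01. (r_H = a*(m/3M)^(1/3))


r_H = a * (m/3M)^(1/3) = 3.7 * (0.01/3)^(1/3) = 0.5527

0.5527 AU


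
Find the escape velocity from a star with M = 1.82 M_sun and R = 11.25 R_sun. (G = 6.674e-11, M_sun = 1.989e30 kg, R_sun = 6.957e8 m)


M = 1.82 * 1.989e30 kg = 3.61998e+30 kg; R = 11.25 * 6.957e8 m = 7.826625e+09 m. v_esc = sqrt(2GM/R) = sqrt(2 * 6.674e-11 * 3.61998e+30 / 7.826625e+09) = 248469.9781

248469.9781 m/s


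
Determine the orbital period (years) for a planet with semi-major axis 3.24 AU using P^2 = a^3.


P = a^(3/2) = 3.24^1.5 = 5.832

5.832 years


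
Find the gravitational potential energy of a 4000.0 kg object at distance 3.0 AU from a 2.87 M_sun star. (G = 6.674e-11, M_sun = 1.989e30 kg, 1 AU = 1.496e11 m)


M = 2.87 * 1.989e30 kg = 5.70843e+30 kg; r = 3.0 AU * 1.496e11 m/AU = 4.488e+11 m. U = -GM*m/r = -(6.674e-11 * 5.70843e+30 * 4000.0) / 4.488e+11 = -3.396e+12

-3.396e+12 J


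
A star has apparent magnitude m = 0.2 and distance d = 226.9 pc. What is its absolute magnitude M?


M = m - 5*log10(d) + 5 = 0.2 - 5*log10(226.9) + 5 = -6.5792

-6.5792


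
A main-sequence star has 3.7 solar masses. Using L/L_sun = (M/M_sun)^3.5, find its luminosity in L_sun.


L/L_sun = (M/M_sun)^3.5 = 3.7^3.5 = 97.433

97.433 L_sun


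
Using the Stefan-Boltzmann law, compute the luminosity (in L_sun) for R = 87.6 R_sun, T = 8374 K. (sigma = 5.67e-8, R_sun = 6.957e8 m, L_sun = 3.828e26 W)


R = 87.6 * 6.957e8 m = 6.094332e+10 m. L = 4*pi*R^2*sigma*T^4 = 4*pi*(6.094332e+10)^2 * 5.67e-8 * 8374^4 = 1.301298617e+31 W. L/L_sun = 1.301298617e+31 / 3.828e26 = 33994.2167

33994.2167 L_sun


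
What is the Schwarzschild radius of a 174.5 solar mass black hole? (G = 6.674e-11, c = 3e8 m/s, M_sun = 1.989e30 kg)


M = 174.5 * 1.989e30 kg = 3.470805e+32 kg. rs = 2GM/c^2 = 2 * 6.674e-11 * 3.470805e+32 / (3e8)^2 = 514758.946

514758.946 m


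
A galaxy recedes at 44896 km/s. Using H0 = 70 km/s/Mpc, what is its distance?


d = v / H0 = 44896 / 70 = 641.3714

641.3714 Mpc


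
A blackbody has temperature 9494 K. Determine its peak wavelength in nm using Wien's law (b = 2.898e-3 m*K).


lam_max = b / T = 2.898e-3 / 9494 = 3.052e-07 m = 305.2454 nm

305.2454 nm


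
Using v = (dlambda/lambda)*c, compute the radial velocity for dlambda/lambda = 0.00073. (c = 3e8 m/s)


v = (dlambda/lambda) * c = 0.00073 * 3e8 = 219000.0

219000.0 m/s


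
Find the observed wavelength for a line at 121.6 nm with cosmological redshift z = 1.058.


lam_obs = lam_emit * (1 + z) = 121.6 * (1 + 1.058) = 250.2528

250.2528 nm


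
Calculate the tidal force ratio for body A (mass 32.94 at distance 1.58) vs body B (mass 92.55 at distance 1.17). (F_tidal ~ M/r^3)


Ratio = (M1/r1^3) / (M2/r2^3) = (32.94/1.58^3) / (92.55/1.17^3) = 0.1445

0.1445


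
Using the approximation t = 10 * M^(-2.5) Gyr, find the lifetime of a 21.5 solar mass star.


t = 10 * M^(-2.5) = 10 * 21.5^(-2.5) = 0.0047

0.0047 Gyr


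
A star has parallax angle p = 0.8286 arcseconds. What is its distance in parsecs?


d = 1/p = 1/0.8286 = 1.2069

1.2069 pc


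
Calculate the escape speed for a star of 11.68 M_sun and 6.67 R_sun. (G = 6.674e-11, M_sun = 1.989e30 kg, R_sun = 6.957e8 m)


M = 11.68 * 1.989e30 kg = 2.323152e+31 kg; R = 6.67 * 6.957e8 m = 4.640319e+09 m. v_esc = sqrt(2GM/R) = sqrt(2 * 6.674e-11 * 2.323152e+31 / 4.640319e+09) = 817472.2017

817472.2017 m/s


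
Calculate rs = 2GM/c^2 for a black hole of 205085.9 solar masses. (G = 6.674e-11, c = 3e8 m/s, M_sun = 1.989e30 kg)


M = 205085.9 * 1.989e30 kg = 4.079158551e+35 kg. rs = 2GM/c^2 = 2 * 6.674e-11 * 4.079158551e+35 / (3e8)^2 = 6.050e+08

6.050e+08 m


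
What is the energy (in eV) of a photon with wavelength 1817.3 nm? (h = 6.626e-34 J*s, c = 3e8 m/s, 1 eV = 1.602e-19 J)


E = hc/lambda = 6.626e-34 * 3e8 / 1.817e-06 = 1.094e-19 J = 0.6828 eV

0.6828 eV


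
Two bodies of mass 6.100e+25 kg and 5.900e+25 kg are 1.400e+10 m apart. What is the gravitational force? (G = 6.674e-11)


F = G*m1*m2/r^2 = 6.674e-11 * 6.100e+25 * 5.900e+25 / (1.400e+10)^2 = 6.674e-11 * 3.599e+51 / 1.960e+20 = 1.225e+21

1.225e+21 N


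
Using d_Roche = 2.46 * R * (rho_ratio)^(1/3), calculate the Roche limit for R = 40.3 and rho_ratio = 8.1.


d_Roche = 2.46 * 40.3 * 8.1^(1/3) = 199.0987

199.0987


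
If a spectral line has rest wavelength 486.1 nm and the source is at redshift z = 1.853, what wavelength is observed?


lam_obs = lam_emit * (1 + z) = 486.1 * (1 + 1.853) = 1386.8433

1386.8433 nm


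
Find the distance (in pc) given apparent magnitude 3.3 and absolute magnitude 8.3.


d = 10^((m - M + 5)/5) = 10^((3.3 - 8.3 + 5)/5) = 1.0

1.0 pc


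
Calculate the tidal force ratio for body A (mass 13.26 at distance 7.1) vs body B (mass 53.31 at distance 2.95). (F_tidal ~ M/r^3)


Ratio = (M1/r1^3) / (M2/r2^3) = (13.26/7.1^3) / (53.31/2.95^3) = 0.0178

0.0178


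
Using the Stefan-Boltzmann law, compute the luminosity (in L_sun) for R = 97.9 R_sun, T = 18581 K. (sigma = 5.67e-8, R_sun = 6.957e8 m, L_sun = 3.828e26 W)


R = 97.9 * 6.957e8 m = 6.810903e+10 m. L = 4*pi*R^2*sigma*T^4 = 4*pi*(6.810903e+10)^2 * 5.67e-8 * 18581^4 = 3.939840557e+32 W. L/L_sun = 3.939840557e+32 / 3.828e26 = 1.029e+06

1.029e+06 L_sun


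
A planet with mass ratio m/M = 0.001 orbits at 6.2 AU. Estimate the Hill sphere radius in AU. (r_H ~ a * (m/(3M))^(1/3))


r_H = a * (m/3M)^(1/3) = 6.2 * (0.001/3)^(1/3) = 0.4299

0.4299 AU


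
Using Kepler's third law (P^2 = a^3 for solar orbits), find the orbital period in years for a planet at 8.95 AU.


P = a^(3/2) = 8.95^1.5 = 26.7753

26.7753 years


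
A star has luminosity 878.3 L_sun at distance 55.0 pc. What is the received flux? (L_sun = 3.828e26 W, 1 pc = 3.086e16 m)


F = L / (4*pi*d^2) = 3.362e+29 / (4*pi*(1.697e+18)^2) = 9.287e-09

9.287e-09 W/m^2


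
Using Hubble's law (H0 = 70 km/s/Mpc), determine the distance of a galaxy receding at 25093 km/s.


d = v / H0 = 25093 / 70 = 358.4714

358.4714 Mpc


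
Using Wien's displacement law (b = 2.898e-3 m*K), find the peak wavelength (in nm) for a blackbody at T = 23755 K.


lam_max = b / T = 2.898e-3 / 23755 = 1.220e-07 m = 121.9954 nm

121.9954 nm


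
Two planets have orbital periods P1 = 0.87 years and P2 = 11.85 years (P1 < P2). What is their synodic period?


1/P_syn = |1/P1 - 1/P2| = |1/0.87 - 1/11.85| => P_syn = 0.9389

0.9389 years


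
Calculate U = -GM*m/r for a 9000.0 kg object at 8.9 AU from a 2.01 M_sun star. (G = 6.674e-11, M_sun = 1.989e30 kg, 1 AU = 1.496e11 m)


M = 2.01 * 1.989e30 kg = 3.99789e+30 kg; r = 8.9 AU * 1.496e11 m/AU = 1.33144e+12 m. U = -GM*m/r = -(6.674e-11 * 3.99789e+30 * 9000.0) / 1.33144e+12 = -1.804e+12

-1.804e+12 J
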